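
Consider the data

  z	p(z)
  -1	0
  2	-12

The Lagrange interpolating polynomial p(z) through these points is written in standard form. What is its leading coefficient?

-4

The leading coefficient equals the top divided difference p[-1,2].
p[-1,2] = (-12 - 0) / (2 - (-1)) = -4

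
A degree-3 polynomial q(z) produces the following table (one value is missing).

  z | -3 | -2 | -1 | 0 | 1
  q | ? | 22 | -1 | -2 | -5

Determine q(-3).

91

The 4 known values determine q uniquely (degree ≤ 3).
Evaluate each Lagrange basis at z = -3:
L_0(-3) = (-2)·(-3)·(-4)/[(-1)·(-2)·(-3)] = 4
L_1(-3) = (-1)·(-3)·(-4)/[(1)·(-1)·(-2)] = -6
L_2(-3) = (-1)·(-2)·(-4)/[(2)·(1)·(-1)] = 4
L_3(-3) = (-1)·(-2)·(-3)/[(3)·(2)·(1)] = -1
Sum: 22·(4) + (-1)·(-6) + (-2)·(4) + (-5)·(-1) = 91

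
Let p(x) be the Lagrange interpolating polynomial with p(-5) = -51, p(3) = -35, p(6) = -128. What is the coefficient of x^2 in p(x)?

The leading coefficient equals the top divided difference p[-5,3,6].
p[-5,3] = (-35 - (-51)) / (3 - (-5)) = 2
p[3,6] = (-128 - (-35)) / (6 - 3) = -31
p[-5,3,6] = (-31 - 2) / (6 - (-5)) = -3

-3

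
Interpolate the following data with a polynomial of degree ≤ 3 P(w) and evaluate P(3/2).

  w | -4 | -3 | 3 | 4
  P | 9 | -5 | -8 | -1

-3649/224

Evaluate each Lagrange basis at w = 3/2:
L_0(3/2) = (9/2)·(-3/2)·(-5/2)/[(-1)·(-7)·(-8)] = -135/448
L_1(3/2) = (11/2)·(-3/2)·(-5/2)/[(1)·(-6)·(-7)] = 55/112
L_2(3/2) = (11/2)·(9/2)·(-5/2)/[(7)·(6)·(-1)] = 165/112
L_3(3/2) = (11/2)·(9/2)·(-3/2)/[(8)·(7)·(1)] = -297/448
Sum: 9·(-135/448) + (-5)·(55/112) + (-8)·(165/112) + (-1)·(-297/448) = -3649/224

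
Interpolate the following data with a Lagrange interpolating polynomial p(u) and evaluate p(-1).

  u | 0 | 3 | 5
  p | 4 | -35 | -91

L_0(-1) = (-4)·(-6)/[(-3)·(-5)] = 8/5
L_1(-1) = (-1)·(-6)/[(3)·(-2)] = -1
L_2(-1) = (-1)·(-4)/[(5)·(2)] = 2/5
Sum: 4·(8/5) + (-35)·(-1) + (-91)·(2/5) = 5

5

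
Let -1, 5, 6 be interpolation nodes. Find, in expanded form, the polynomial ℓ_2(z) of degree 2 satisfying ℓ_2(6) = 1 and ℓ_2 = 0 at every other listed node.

ℓ_2(z) = (1/7)z^2 - (4/7)z - 5/7

ℓ_2(z) = (z + 1)(z - 5) / [(7)·(1)]
       = (z^2 - 4z - 5) / (7)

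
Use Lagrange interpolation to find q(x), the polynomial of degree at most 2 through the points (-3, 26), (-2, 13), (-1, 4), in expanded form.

q(x) = 2x^2 - 3x - 1

L_0(x) = (x + 2)(x + 1) / [2] = (1/2)x^2 + (3/2)x + 1
L_1(x) = (x + 3)(x + 1) / [-1] = -x^2 - 4x - 3
L_2(x) = (x + 3)(x + 2) / [2] = (1/2)x^2 + (5/2)x + 3
q(x) = 26·L_0 + 13·L_1 + 4·L_2
  26·L_0(x) = 13x^2 + 39x + 26
  13·L_1(x) = -13x^2 - 52x - 39
  4·L_2(x) = 2x^2 + 10x + 12
Adding term by term: 2x^2 - 3x - 1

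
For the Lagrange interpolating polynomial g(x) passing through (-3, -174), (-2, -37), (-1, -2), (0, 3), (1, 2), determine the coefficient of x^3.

0

Build the Lagrange basis polynomials:
L_0(x) = (x + 2)(x + 1)x(x - 1) / [24] = (1/24)x^4 + (1/12)x^3 - (1/24)x^2 - (1/12)x
L_1(x) = (x + 3)(x + 1)x(x - 1) / [-6] = -(1/6)x^4 - (1/2)x^3 + (1/6)x^2 + (1/2)x
L_2(x) = (x + 3)(x + 2)x(x - 1) / [4] = (1/4)x^4 + x^3 + (1/4)x^2 - (3/2)x
L_3(x) = (x + 3)(x + 2)(x + 1)(x - 1) / [-6] = -(1/6)x^4 - (5/6)x^3 - (5/6)x^2 + (5/6)x + 1
L_4(x) = (x + 3)(x + 2)(x + 1)x / [24] = (1/24)x^4 + (1/4)x^3 + (11/24)x^2 + (1/4)x
g(x) = (-174)·L_0 + (-37)·L_1 + (-2)·L_2 + 3·L_3 + 2·L_4
Only the coefficient of x^3 is needed; take it from each L_i and combine:
(-174)·(1/12) + (-37)·(-1/2) + (-2)·(1) + 3·(-5/6) + 2·(1/4) = 0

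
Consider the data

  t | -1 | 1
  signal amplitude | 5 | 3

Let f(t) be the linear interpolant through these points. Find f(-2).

6

L_0(-2) = (-3)/[(-2)] = 3/2
L_1(-2) = (-1)/[(2)] = -1/2
Sum: 5·(3/2) + 3·(-1/2) = 6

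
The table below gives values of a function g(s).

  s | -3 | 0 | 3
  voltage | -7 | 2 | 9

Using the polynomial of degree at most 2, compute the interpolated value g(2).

62/9

Evaluate each Lagrange basis at s = 2:
L_0(2) = (2)·(-1)/[(-3)·(-6)] = -1/9
L_1(2) = (5)·(-1)/[(3)·(-3)] = 5/9
L_2(2) = (5)·(2)/[(6)·(3)] = 5/9
Sum: (-7)·(-1/9) + 2·(5/9) + 9·(5/9) = 62/9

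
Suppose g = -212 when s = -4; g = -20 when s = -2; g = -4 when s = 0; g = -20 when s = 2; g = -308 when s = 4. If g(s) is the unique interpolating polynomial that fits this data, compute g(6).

-1492

Using Newton's divided-difference form:
g[-4,-2] = (-20 - (-212)) / (-2 - (-4)) = 96
g[-2,0] = (-4 - (-20)) / (0 - (-2)) = 8
g[0,2] = (-20 - (-4)) / (2 - 0) = -8
g[2,4] = (-308 - (-20)) / (4 - 2) = -144
g[-4,-2,0] = (8 - 96) / (0 - (-4)) = -22
g[-2,0,2] = (-8 - 8) / (2 - (-2)) = -4
g[0,2,4] = (-144 - (-8)) / (4 - 0) = -34
g[-4,-2,0,2] = (-4 - (-22)) / (2 - (-4)) = 3
g[-2,0,2,4] = (-34 - (-4)) / (4 - (-2)) = -5
g[-4,-2,0,2,4] = (-5 - 3) / (4 - (-4)) = -1
g(6) = -212 + 96·(10) + (-22)·(10)·(8) + 3·(10)·(8)·(6) + (-1)·(10)·(8)·(6)·(4) = -1492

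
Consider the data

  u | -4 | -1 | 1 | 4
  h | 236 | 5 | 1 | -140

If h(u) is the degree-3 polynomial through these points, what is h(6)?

-534

Evaluate each Lagrange basis at u = 6:
L_0(6) = (7)·(5)·(2)/[(-3)·(-5)·(-8)] = -7/12
L_1(6) = (10)·(5)·(2)/[(3)·(-2)·(-5)] = 10/3
L_2(6) = (10)·(7)·(2)/[(5)·(2)·(-3)] = -14/3
L_3(6) = (10)·(7)·(5)/[(8)·(5)·(3)] = 35/12
Sum: 236·(-7/12) + 5·(10/3) + 1·(-14/3) + (-140)·(35/12) = -534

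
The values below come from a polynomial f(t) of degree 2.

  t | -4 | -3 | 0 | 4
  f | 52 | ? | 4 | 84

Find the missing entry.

28

The 3 known values determine f uniquely (degree ≤ 2).
Evaluate each Lagrange basis at t = -3:
L_0(-3) = (-3)·(-7)/[(-4)·(-8)] = 21/32
L_1(-3) = (1)·(-7)/[(4)·(-4)] = 7/16
L_2(-3) = (1)·(-3)/[(8)·(4)] = -3/32
Sum: 52·(21/32) + 4·(7/16) + 84·(-3/32) = 28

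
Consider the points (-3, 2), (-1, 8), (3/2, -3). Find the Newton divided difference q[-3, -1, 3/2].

-74/45

q[-3,-1] = (8 - 2) / (-1 - (-3)) = 3
q[-1,3/2] = (-3 - 8) / (3/2 - (-1)) = -22/5
q[-3,-1,3/2] = (-22/5 - 3) / (3/2 - (-3)) = -74/45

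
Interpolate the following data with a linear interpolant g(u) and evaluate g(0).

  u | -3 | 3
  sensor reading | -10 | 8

-1

Evaluate each Lagrange basis at u = 0:
L_0(0) = (-3)/[(-6)] = 1/2
L_1(0) = (3)/[(6)] = 1/2
Sum: (-10)·(1/2) + 8·(1/2) = -1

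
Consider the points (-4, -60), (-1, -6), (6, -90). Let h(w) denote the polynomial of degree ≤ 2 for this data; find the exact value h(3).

Using Newton's divided-difference form:
h[-4,-1] = (-6 - (-60)) / (-1 - (-4)) = 18
h[-1,6] = (-90 - (-6)) / (6 - (-1)) = -12
h[-4,-1,6] = (-12 - 18) / (6 - (-4)) = -3
h(3) = -60 + 18·(7) + (-3)·(7)·(4) = -18

-18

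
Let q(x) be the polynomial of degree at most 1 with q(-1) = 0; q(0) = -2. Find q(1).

-4

L_0(1) = (1)/[(-1)] = -1
L_1(1) = (2)/[(1)] = 2
Sum: 0 + (-2)·(2) = -4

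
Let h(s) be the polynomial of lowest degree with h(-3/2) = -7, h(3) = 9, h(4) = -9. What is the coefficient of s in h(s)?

Build the Lagrange basis polynomials:
L_0(s) = (s - 3)(s - 4) / [99/4] = (4/99)s^2 - (28/99)s + 16/33
L_1(s) = (s + 3/2)(s - 4) / [-9/2] = -(2/9)s^2 + (5/9)s + 4/3
L_2(s) = (s + 3/2)(s - 3) / [11/2] = (2/11)s^2 - (3/11)s - 9/11
h(s) = (-7)·L_0 + 9·L_1 + (-9)·L_2
Only the coefficient of s is needed; take it from each L_i and combine:
(-7)·(-28/99) + 9·(5/9) + (-9)·(-3/11) = 934/99

934/99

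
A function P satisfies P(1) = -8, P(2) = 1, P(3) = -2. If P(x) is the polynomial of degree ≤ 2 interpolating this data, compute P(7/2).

-8

Using Newton's divided-difference form:
P[1,2] = (1 - (-8)) / (2 - 1) = 9
P[2,3] = (-2 - 1) / (3 - 2) = -3
P[1,2,3] = (-3 - 9) / (3 - 1) = -6
P(7/2) = -8 + 9·(5/2) + (-6)·(5/2)·(3/2) = -8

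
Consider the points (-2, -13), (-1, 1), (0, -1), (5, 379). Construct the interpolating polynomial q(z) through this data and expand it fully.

q(z) = 3z^3 + z^2 - 4z - 1

Build the Lagrange basis polynomials:
L_0(z) = (z + 1)z(z - 5) / [-14] = -(1/14)z^3 + (2/7)z^2 + (5/14)z
L_1(z) = (z + 2)z(z - 5) / [6] = (1/6)z^3 - (1/2)z^2 - (5/3)z
L_2(z) = (z + 2)(z + 1)(z - 5) / [-10] = -(1/10)z^3 + (1/5)z^2 + (13/10)z + 1
L_3(z) = (z + 2)(z + 1)z / [210] = (1/210)z^3 + (1/70)z^2 + (1/105)z
q(z) = (-13)·L_0 + 1·L_1 + (-1)·L_2 + 379·L_3
  (-13)·L_0(z) = (13/14)z^3 - (26/7)z^2 - (65/14)z
  1·L_1(z) = (1/6)z^3 - (1/2)z^2 - (5/3)z
  (-1)·L_2(z) = (1/10)z^3 - (1/5)z^2 - (13/10)z - 1
  379·L_3(z) = (379/210)z^3 + (379/70)z^2 + (379/105)z
Adding term by term: 3z^3 + z^2 - 4z - 1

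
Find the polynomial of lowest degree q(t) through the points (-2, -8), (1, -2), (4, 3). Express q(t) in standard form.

Build the Lagrange basis polynomials:
L_0(t) = (t - 1)(t - 4) / [18] = (1/18)t^2 - (5/18)t + 2/9
L_1(t) = (t + 2)(t - 4) / [-9] = -(1/9)t^2 + (2/9)t + 8/9
L_2(t) = (t + 2)(t - 1) / [18] = (1/18)t^2 + (1/18)t - 1/9
q(t) = (-8)·L_0 + (-2)·L_1 + 3·L_2
  (-8)·L_0(t) = -(4/9)t^2 + (20/9)t - 16/9
  (-2)·L_1(t) = (2/9)t^2 - (4/9)t - 16/9
  3·L_2(t) = (1/6)t^2 + (1/6)t - 1/3
Adding term by term: -(1/18)t^2 + (35/18)t - 35/9

q(t) = -(1/18)t^2 + (35/18)t - 35/9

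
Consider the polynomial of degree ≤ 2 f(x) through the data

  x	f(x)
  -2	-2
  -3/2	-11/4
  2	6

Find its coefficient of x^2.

Build the Lagrange basis polynomials:
L_0(x) = (x + 3/2)(x - 2) / [2] = (1/2)x^2 - (1/4)x - 3/2
L_1(x) = (x + 2)(x - 2) / [-7/4] = -(4/7)x^2 + 16/7
L_2(x) = (x + 2)(x + 3/2) / [14] = (1/14)x^2 + (1/4)x + 3/14
f(x) = (-2)·L_0 + (-11/4)·L_1 + 6·L_2
Only the coefficient of x^2 is needed; take it from each L_i and combine:
(-2)·(1/2) + (-11/4)·(-4/7) + 6·(1/14) = 1

1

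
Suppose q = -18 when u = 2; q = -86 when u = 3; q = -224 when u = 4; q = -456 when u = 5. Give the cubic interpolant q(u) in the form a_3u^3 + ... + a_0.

L_0(u) = (u - 3)(u - 4)(u - 5) / [-6] = -(1/6)u^3 + 2u^2 - (47/6)u + 10
L_1(u) = (u - 2)(u - 4)(u - 5) / [2] = (1/2)u^3 - (11/2)u^2 + 19u - 20
L_2(u) = (u - 2)(u - 3)(u - 5) / [-2] = -(1/2)u^3 + 5u^2 - (31/2)u + 15
L_3(u) = (u - 2)(u - 3)(u - 4) / [6] = (1/6)u^3 - (3/2)u^2 + (13/3)u - 4
q(u) = (-18)·L_0 + (-86)·L_1 + (-224)·L_2 + (-456)·L_3
  (-18)·L_0(u) = 3u^3 - 36u^2 + 141u - 180
  (-86)·L_1(u) = -43u^3 + 473u^2 - 1634u + 1720
  (-224)·L_2(u) = 112u^3 - 1120u^2 + 3472u - 3360
  (-456)·L_3(u) = -76u^3 + 684u^2 - 1976u + 1824
Adding term by term: -4u^3 + u^2 + 3u + 4

q(u) = -4u^3 + u^2 + 3u + 4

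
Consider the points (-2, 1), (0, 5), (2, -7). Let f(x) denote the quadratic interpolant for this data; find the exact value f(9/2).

Using Newton's divided-difference form:
f[-2,0] = (5 - 1) / (0 - (-2)) = 2
f[0,2] = (-7 - 5) / (2 - 0) = -6
f[-2,0,2] = (-6 - 2) / (2 - (-2)) = -2
f(9/2) = 1 + 2·(13/2) + (-2)·(13/2)·(9/2) = -89/2

-89/2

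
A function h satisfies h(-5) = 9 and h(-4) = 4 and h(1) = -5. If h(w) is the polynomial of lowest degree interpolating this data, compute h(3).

-17/15

Evaluate each Lagrange basis at w = 3:
L_0(3) = (7)·(2)/[(-1)·(-6)] = 7/3
L_1(3) = (8)·(2)/[(1)·(-5)] = -16/5
L_2(3) = (8)·(7)/[(6)·(5)] = 28/15
Sum: 9·(7/3) + 4·(-16/5) + (-5)·(28/15) = -17/15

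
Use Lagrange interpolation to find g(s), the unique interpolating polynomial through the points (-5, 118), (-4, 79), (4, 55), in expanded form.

g(s) = 4s^2 - 3s + 3

Build the Lagrange basis polynomials:
L_0(s) = (s + 4)(s - 4) / [9] = (1/9)s^2 - 16/9
L_1(s) = (s + 5)(s - 4) / [-8] = -(1/8)s^2 - (1/8)s + 5/2
L_2(s) = (s + 5)(s + 4) / [72] = (1/72)s^2 + (1/8)s + 5/18
g(s) = 118·L_0 + 79·L_1 + 55·L_2
  118·L_0(s) = (118/9)s^2 - 1888/9
  79·L_1(s) = -(79/8)s^2 - (79/8)s + 395/2
  55·L_2(s) = (55/72)s^2 + (55/8)s + 275/18
Adding term by term: 4s^2 - 3s + 3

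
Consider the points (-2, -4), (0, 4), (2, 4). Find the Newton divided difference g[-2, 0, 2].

g[-2,0] = (4 - (-4)) / (0 - (-2)) = 4
g[0,2] = (4 - 4) / (2 - 0) = 0
g[-2,0,2] = (0 - 4) / (2 - (-2)) = -1

-1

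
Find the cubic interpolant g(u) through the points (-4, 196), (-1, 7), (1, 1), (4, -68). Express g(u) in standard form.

L_0(u) = (u + 1)(u - 1)(u - 4) / [-120] = -(1/120)u^3 + (1/30)u^2 + (1/120)u - 1/30
L_1(u) = (u + 4)(u - 1)(u - 4) / [30] = (1/30)u^3 - (1/30)u^2 - (8/15)u + 8/15
L_2(u) = (u + 4)(u + 1)(u - 4) / [-30] = -(1/30)u^3 - (1/30)u^2 + (8/15)u + 8/15
L_3(u) = (u + 4)(u + 1)(u - 1) / [120] = (1/120)u^3 + (1/30)u^2 - (1/120)u - 1/30
g(u) = 196·L_0 + 7·L_1 + 1·L_2 + (-68)·L_3
  196·L_0(u) = -(49/30)u^3 + (98/15)u^2 + (49/30)u - 98/15
  7·L_1(u) = (7/30)u^3 - (7/30)u^2 - (56/15)u + 56/15
  1·L_2(u) = -(1/30)u^3 - (1/30)u^2 + (8/15)u + 8/15
  (-68)·L_3(u) = -(17/30)u^3 - (34/15)u^2 + (17/30)u + 34/15
Adding term by term: -2u^3 + 4u^2 - u

g(u) = -2u^3 + 4u^2 - u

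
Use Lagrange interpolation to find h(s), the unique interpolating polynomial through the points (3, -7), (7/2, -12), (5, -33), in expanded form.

h(s) = -2s^2 + 3s + 2

L_0(s) = (s - 7/2)(s - 5) / [1] = s^2 - (17/2)s + 35/2
L_1(s) = (s - 3)(s - 5) / [-3/4] = -(4/3)s^2 + (32/3)s - 20
L_2(s) = (s - 3)(s - 7/2) / [3] = (1/3)s^2 - (13/6)s + 7/2
h(s) = (-7)·L_0 + (-12)·L_1 + (-33)·L_2
  (-7)·L_0(s) = -7s^2 + (119/2)s - 245/2
  (-12)·L_1(s) = 16s^2 - 128s + 240
  (-33)·L_2(s) = -11s^2 + (143/2)s - 231/2
Adding term by term: -2s^2 + 3s + 2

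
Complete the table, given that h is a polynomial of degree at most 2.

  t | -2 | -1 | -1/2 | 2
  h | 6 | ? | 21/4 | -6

6

The 3 known values determine h uniquely (degree ≤ 2).
Evaluate each Lagrange basis at t = -1:
L_0(-1) = (-1/2)·(-3)/[(-3/2)·(-4)] = 1/4
L_1(-1) = (1)·(-3)/[(3/2)·(-5/2)] = 4/5
L_2(-1) = (1)·(-1/2)/[(4)·(5/2)] = -1/20
Sum: 6·(1/4) + 21/4·(4/5) + (-6)·(-1/20) = 6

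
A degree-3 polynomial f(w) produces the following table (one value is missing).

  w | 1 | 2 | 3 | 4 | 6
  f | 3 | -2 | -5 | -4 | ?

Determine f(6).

The 4 known values determine f uniquely (degree ≤ 3).
Evaluate each Lagrange basis at w = 6:
L_0(6) = (4)·(3)·(2)/[(-1)·(-2)·(-3)] = -4
L_1(6) = (5)·(3)·(2)/[(1)·(-1)·(-2)] = 15
L_2(6) = (5)·(4)·(2)/[(2)·(1)·(-1)] = -20
L_3(6) = (5)·(4)·(3)/[(3)·(2)·(1)] = 10
Sum: 3·(-4) + (-2)·(15) + (-5)·(-20) + (-4)·(10) = 18

18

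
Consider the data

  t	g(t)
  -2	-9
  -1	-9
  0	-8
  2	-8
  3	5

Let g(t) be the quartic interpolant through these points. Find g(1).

-89/10

L_0(1) = (2)·(1)·(-1)·(-2)/[(-1)·(-2)·(-4)·(-5)] = 1/10
L_1(1) = (3)·(1)·(-1)·(-2)/[(1)·(-1)·(-3)·(-4)] = -1/2
L_2(1) = (3)·(2)·(-1)·(-2)/[(2)·(1)·(-2)·(-3)] = 1
L_3(1) = (3)·(2)·(1)·(-2)/[(4)·(3)·(2)·(-1)] = 1/2
L_4(1) = (3)·(2)·(1)·(-1)/[(5)·(4)·(3)·(1)] = -1/10
Sum: (-9)·(1/10) + (-9)·(-1/2) + (-8)·(1) + (-8)·(1/2) + 5·(-1/10) = -89/10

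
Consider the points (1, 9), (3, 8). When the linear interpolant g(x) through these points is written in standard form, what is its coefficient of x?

-1/2

The leading coefficient equals the top divided difference g[1,3].
g[1,3] = (8 - 9) / (3 - 1) = -1/2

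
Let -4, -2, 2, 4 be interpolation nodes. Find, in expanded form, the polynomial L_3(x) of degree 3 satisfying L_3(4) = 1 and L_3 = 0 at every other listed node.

L_3(x) = (1/96)x^3 + (1/24)x^2 - (1/24)x - 1/6

L_3(x) = (x + 4)(x + 2)(x - 2) / [(8)·(6)·(2)]
       = (x^3 + 4x^2 - 4x - 16) / (96)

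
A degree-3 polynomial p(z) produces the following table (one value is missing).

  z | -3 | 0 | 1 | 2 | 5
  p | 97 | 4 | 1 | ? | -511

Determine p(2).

The 4 known values determine p uniquely (degree ≤ 3).
Evaluate each Lagrange basis at z = 2:
L_0(2) = (2)·(1)·(-3)/[(-3)·(-4)·(-8)] = 1/16
L_1(2) = (5)·(1)·(-3)/[(3)·(-1)·(-5)] = -1
L_2(2) = (5)·(2)·(-3)/[(4)·(1)·(-4)] = 15/8
L_3(2) = (5)·(2)·(1)/[(8)·(5)·(4)] = 1/16
Sum: 97·(1/16) + 4·(-1) + 1·(15/8) + (-511)·(1/16) = -28

-28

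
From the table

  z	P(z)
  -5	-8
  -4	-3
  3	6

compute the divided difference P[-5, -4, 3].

P[-5,-4] = (-3 - (-8)) / (-4 - (-5)) = 5
P[-4,3] = (6 - (-3)) / (3 - (-4)) = 9/7
P[-5,-4,3] = (9/7 - 5) / (3 - (-5)) = -13/28

-13/28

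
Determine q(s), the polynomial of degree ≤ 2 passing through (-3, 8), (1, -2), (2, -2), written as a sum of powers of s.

Build the Lagrange basis polynomials:
L_0(s) = (s - 1)(s - 2) / [20] = (1/20)s^2 - (3/20)s + 1/10
L_1(s) = (s + 3)(s - 2) / [-4] = -(1/4)s^2 - (1/4)s + 3/2
L_2(s) = (s + 3)(s - 1) / [5] = (1/5)s^2 + (2/5)s - 3/5
q(s) = 8·L_0 + (-2)·L_1 + (-2)·L_2
  8·L_0(s) = (2/5)s^2 - (6/5)s + 4/5
  (-2)·L_1(s) = (1/2)s^2 + (1/2)s - 3
  (-2)·L_2(s) = -(2/5)s^2 - (4/5)s + 6/5
Adding term by term: (1/2)s^2 - (3/2)s - 1

q(s) = (1/2)s^2 - (3/2)s - 1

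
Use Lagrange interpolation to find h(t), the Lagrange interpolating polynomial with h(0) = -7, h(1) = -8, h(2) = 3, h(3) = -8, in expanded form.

h(t) = -(17/3)t^3 + 23t^2 - (55/3)t - 7

Build the Lagrange basis polynomials:
L_0(t) = (t - 1)(t - 2)(t - 3) / [-6] = -(1/6)t^3 + t^2 - (11/6)t + 1
L_1(t) = t(t - 2)(t - 3) / [2] = (1/2)t^3 - (5/2)t^2 + 3t
L_2(t) = t(t - 1)(t - 3) / [-2] = -(1/2)t^3 + 2t^2 - (3/2)t
L_3(t) = t(t - 1)(t - 2) / [6] = (1/6)t^3 - (1/2)t^2 + (1/3)t
h(t) = (-7)·L_0 + (-8)·L_1 + 3·L_2 + (-8)·L_3
  (-7)·L_0(t) = (7/6)t^3 - 7t^2 + (77/6)t - 7
  (-8)·L_1(t) = -4t^3 + 20t^2 - 24t
  3·L_2(t) = -(3/2)t^3 + 6t^2 - (9/2)t
  (-8)·L_3(t) = -(4/3)t^3 + 4t^2 - (8/3)t
Adding term by term: -(17/3)t^3 + 23t^2 - (55/3)t - 7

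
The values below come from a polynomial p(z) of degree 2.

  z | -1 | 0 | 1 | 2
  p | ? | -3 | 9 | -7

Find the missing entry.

The 3 known values determine p uniquely (degree ≤ 2).
Evaluate each Lagrange basis at z = -1:
L_0(-1) = (-2)·(-3)/[(-1)·(-2)] = 3
L_1(-1) = (-1)·(-3)/[(1)·(-1)] = -3
L_2(-1) = (-1)·(-2)/[(2)·(1)] = 1
Sum: (-3)·(3) + 9·(-3) + (-7)·(1) = -43

-43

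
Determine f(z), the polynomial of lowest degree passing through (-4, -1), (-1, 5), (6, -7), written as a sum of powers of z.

f(z) = -(13/35)z^2 + (1/7)z + 193/35

Build the Lagrange basis polynomials:
L_0(z) = (z + 1)(z - 6) / [30] = (1/30)z^2 - (1/6)z - 1/5
L_1(z) = (z + 4)(z - 6) / [-21] = -(1/21)z^2 + (2/21)z + 8/7
L_2(z) = (z + 4)(z + 1) / [70] = (1/70)z^2 + (1/14)z + 2/35
f(z) = (-1)·L_0 + 5·L_1 + (-7)·L_2
  (-1)·L_0(z) = -(1/30)z^2 + (1/6)z + 1/5
  5·L_1(z) = -(5/21)z^2 + (10/21)z + 40/7
  (-7)·L_2(z) = -(1/10)z^2 - (1/2)z - 2/5
Adding term by term: -(13/35)z^2 + (1/7)z + 193/35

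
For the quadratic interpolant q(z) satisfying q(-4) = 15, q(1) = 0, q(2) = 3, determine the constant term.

-1

Build the Lagrange basis polynomials:
L_0(z) = (z - 1)(z - 2) / [30] = (1/30)z^2 - (1/10)z + 1/15
L_1(z) = (z + 4)(z - 2) / [-5] = -(1/5)z^2 - (2/5)z + 8/5
L_2(z) = (z + 4)(z - 1) / [6] = (1/6)z^2 + (1/2)z - 2/3
q(z) = 15·L_0 + 0·L_1 + 3·L_2
Only the constant term is needed; take it from each L_i and combine:
15·(1/15) + 0·(8/5) + 3·(-2/3) = -1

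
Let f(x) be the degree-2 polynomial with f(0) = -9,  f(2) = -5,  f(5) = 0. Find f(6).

Using Newton's divided-difference form:
f[0,2] = (-5 - (-9)) / (2 - 0) = 2
f[2,5] = (0 - (-5)) / (5 - 2) = 5/3
f[0,2,5] = (5/3 - 2) / (5 - 0) = -1/15
f(6) = -9 + 2·(6) + (-1/15)·(6)·(4) = 7/5

7/5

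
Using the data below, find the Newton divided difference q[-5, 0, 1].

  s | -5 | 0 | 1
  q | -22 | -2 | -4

q[-5,0] = (-2 - (-22)) / (0 - (-5)) = 4
q[0,1] = (-4 - (-2)) / (1 - 0) = -2
q[-5,0,1] = (-2 - 4) / (1 - (-5)) = -1

-1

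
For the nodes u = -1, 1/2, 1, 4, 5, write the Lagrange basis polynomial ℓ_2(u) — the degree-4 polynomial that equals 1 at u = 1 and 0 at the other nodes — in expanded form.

ℓ_2(u) = (1/12)u^4 - (17/24)u^3 + (5/4)u^2 + (29/24)u - 5/6

ℓ_2(u) = (u + 1)(u - 1/2)(u - 4)(u - 5) / [(2)·(1/2)·(-3)·(-4)]
       = (u^4 - (17/2)u^3 + 15u^2 + (29/2)u - 10) / (12)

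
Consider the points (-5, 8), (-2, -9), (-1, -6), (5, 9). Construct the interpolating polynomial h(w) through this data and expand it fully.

h(w) = -(47/210)w^3 + (79/210)w^2 + (598/105)w - 19/21

Newton's divided differences:
h[-5,-2] = (-9 - 8) / (-2 - (-5)) = -17/3
h[-2,-1] = (-6 - (-9)) / (-1 - (-2)) = 3
h[-1,5] = (9 - (-6)) / (5 - (-1)) = 5/2
h[-5,-2,-1] = (3 - (-17/3)) / (-1 - (-5)) = 13/6
h[-2,-1,5] = (5/2 - 3) / (5 - (-2)) = -1/14
h[-5,-2,-1,5] = (-1/14 - 13/6) / (5 - (-5)) = -47/210
h(w) = 8 + (-17/3)·(w + 5) + (13/6)·(w + 5)(w + 2) + (-47/210)·(w + 5)(w + 2)(w + 1)
Expanding: h(w) = -(47/210)w^3 + (79/210)w^2 + (598/105)w - 19/21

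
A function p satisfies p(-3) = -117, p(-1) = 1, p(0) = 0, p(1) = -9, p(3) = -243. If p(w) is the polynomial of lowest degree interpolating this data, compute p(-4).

-404

Using Newton's divided-difference form:
p[-3,-1] = (1 - (-117)) / (-1 - (-3)) = 59
p[-1,0] = (0 - 1) / (0 - (-1)) = -1
p[0,1] = (-9 - 0) / (1 - 0) = -9
p[1,3] = (-243 - (-9)) / (3 - 1) = -117
p[-3,-1,0] = (-1 - 59) / (0 - (-3)) = -20
p[-1,0,1] = (-9 - (-1)) / (1 - (-1)) = -4
p[0,1,3] = (-117 - (-9)) / (3 - 0) = -36
p[-3,-1,0,1] = (-4 - (-20)) / (1 - (-3)) = 4
p[-1,0,1,3] = (-36 - (-4)) / (3 - (-1)) = -8
p[-3,-1,0,1,3] = (-8 - 4) / (3 - (-3)) = -2
p(-4) = -117 + 59·(-1) + (-20)·(-1)·(-3) + 4·(-1)·(-3)·(-4) + (-2)·(-1)·(-3)·(-4)·(-5) = -404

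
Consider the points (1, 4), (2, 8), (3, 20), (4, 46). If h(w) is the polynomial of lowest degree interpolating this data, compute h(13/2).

Evaluate each Lagrange basis at w = 13/2:
L_0(13/2) = (9/2)·(7/2)·(5/2)/[(-1)·(-2)·(-3)] = -105/16
L_1(13/2) = (11/2)·(7/2)·(5/2)/[(1)·(-1)·(-2)] = 385/16
L_2(13/2) = (11/2)·(9/2)·(5/2)/[(2)·(1)·(-1)] = -495/16
L_3(13/2) = (11/2)·(9/2)·(7/2)/[(3)·(2)·(1)] = 231/16
Sum: 4·(-105/16) + 8·(385/16) + 20·(-495/16) + 46·(231/16) = 1693/8

1693/8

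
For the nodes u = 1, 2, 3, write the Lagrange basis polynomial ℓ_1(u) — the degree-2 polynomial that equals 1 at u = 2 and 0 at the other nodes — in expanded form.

ℓ_1(u) = (u - 1)(u - 3) / [(1)·(-1)]
       = (u^2 - 4u + 3) / (-1)

ℓ_1(u) = -u^2 + 4u - 3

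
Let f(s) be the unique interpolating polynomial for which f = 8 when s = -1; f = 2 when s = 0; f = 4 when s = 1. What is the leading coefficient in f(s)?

4

The leading coefficient equals the top divided difference f[-1,0,1].
f[-1,0] = (2 - 8) / (0 - (-1)) = -6
f[0,1] = (4 - 2) / (1 - 0) = 2
f[-1,0,1] = (2 - (-6)) / (1 - (-1)) = 4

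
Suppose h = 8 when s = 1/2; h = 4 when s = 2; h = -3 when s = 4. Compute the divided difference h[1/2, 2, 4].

h[1/2,2] = (4 - 8) / (2 - 1/2) = -8/3
h[2,4] = (-3 - 4) / (4 - 2) = -7/2
h[1/2,2,4] = (-7/2 - (-8/3)) / (4 - 1/2) = -5/21

-5/21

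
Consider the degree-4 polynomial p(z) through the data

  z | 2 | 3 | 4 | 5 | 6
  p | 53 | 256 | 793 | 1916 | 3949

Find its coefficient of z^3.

0

Build the Lagrange basis polynomials:
L_0(z) = (z - 3)(z - 4)(z - 5)(z - 6) / [24] = (1/24)z^4 - (3/4)z^3 + (119/24)z^2 - (57/4)z + 15
L_1(z) = (z - 2)(z - 4)(z - 5)(z - 6) / [-6] = -(1/6)z^4 + (17/6)z^3 - (52/3)z^2 + (134/3)z - 40
L_2(z) = (z - 2)(z - 3)(z - 5)(z - 6) / [4] = (1/4)z^4 - 4z^3 + (91/4)z^2 - 54z + 45
L_3(z) = (z - 2)(z - 3)(z - 4)(z - 6) / [-6] = -(1/6)z^4 + (5/2)z^3 - (40/3)z^2 + 30z - 24
L_4(z) = (z - 2)(z - 3)(z - 4)(z - 5) / [24] = (1/24)z^4 - (7/12)z^3 + (71/24)z^2 - (77/12)z + 5
p(z) = 53·L_0 + 256·L_1 + 793·L_2 + 1916·L_3 + 3949·L_4
Only the coefficient of z^3 is needed; take it from each L_i and combine:
53·(-3/4) + 256·(17/6) + 793·(-4) + 1916·(5/2) + 3949·(-7/12) = 0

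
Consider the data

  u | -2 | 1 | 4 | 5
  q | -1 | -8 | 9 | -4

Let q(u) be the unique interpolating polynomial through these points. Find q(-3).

L_0(-3) = (-4)·(-7)·(-8)/[(-3)·(-6)·(-7)] = 16/9
L_1(-3) = (-1)·(-7)·(-8)/[(3)·(-3)·(-4)] = -14/9
L_2(-3) = (-1)·(-4)·(-8)/[(6)·(3)·(-1)] = 16/9
L_3(-3) = (-1)·(-4)·(-7)/[(7)·(4)·(1)] = -1
Sum: (-1)·(16/9) + (-8)·(-14/9) + 9·(16/9) + (-4)·(-1) = 92/3

92/3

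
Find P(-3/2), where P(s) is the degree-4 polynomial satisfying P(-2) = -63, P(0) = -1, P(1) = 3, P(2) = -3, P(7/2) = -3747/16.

Evaluate each Lagrange basis at s = -3/2:
L_0(-3/2) = (-3/2)·(-5/2)·(-7/2)·(-5)/[(-2)·(-3)·(-4)·(-11/2)] = 175/352
L_1(-3/2) = (1/2)·(-5/2)·(-7/2)·(-5)/[(2)·(-1)·(-2)·(-7/2)] = 25/16
L_2(-3/2) = (1/2)·(-3/2)·(-7/2)·(-5)/[(3)·(1)·(-1)·(-5/2)] = -7/4
L_3(-3/2) = (1/2)·(-3/2)·(-5/2)·(-5)/[(4)·(2)·(1)·(-3/2)] = 25/32
L_4(-3/2) = (1/2)·(-3/2)·(-5/2)·(-7/2)/[(11/2)·(7/2)·(5/2)·(3/2)] = -1/11
Sum: (-63)·(175/352) + (-1)·(25/16) + 3·(-7/4) + (-3)·(25/32) + (-3747/16)·(-1/11) = -307/16

-307/16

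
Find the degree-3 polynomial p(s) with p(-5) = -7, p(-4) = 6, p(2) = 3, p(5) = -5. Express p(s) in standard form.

p(s) = (319/1890)s^3 - (706/945)s^2 - (7597/1890)s + 2**(243/931)*3**(85/133)*5**(881/931)*7**(64/931)

L_0(s) = (s + 4)(s - 2)(s - 5) / [-70] = -(1/70)s^3 + (3/70)s^2 + (9/35)s - 4/7
L_1(s) = (s + 5)(s - 2)(s - 5) / [54] = (1/54)s^3 - (1/27)s^2 - (25/54)s + 25/27
L_2(s) = (s + 5)(s + 4)(s - 5) / [-126] = -(1/126)s^3 - (2/63)s^2 + (25/126)s + 50/63
L_3(s) = (s + 5)(s + 4)(s - 2) / [270] = (1/270)s^3 + (7/270)s^2 + (1/135)s - 4/27
p(s) = (-7)·L_0 + 6·L_1 + 3·L_2 + (-5)·L_3
  (-7)·L_0(s) = (1/10)s^3 - (3/10)s^2 - (9/5)s + 4
  6·L_1(s) = (1/9)s^3 - (2/9)s^2 - (25/9)s + 50/9
  3·L_2(s) = -(1/42)s^3 - (2/21)s^2 + (25/42)s + 50/21
  (-5)·L_3(s) = -(1/54)s^3 - (7/54)s^2 - (1/27)s + 20/27
Adding term by term: (319/1890)s^3 - (706/945)s^2 - (7597/1890)s + 2**(243/931)*3**(85/133)*5**(881/931)*7**(64/931)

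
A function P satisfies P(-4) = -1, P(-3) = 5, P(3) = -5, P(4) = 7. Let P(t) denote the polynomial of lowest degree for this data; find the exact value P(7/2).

Evaluate each Lagrange basis at t = 7/2:
L_0(7/2) = (13/2)·(1/2)·(-1/2)/[(-1)·(-7)·(-8)] = 13/448
L_1(7/2) = (15/2)·(1/2)·(-1/2)/[(1)·(-6)·(-7)] = -5/112
L_2(7/2) = (15/2)·(13/2)·(-1/2)/[(7)·(6)·(-1)] = 65/112
L_3(7/2) = (15/2)·(13/2)·(1/2)/[(8)·(7)·(1)] = 195/448
Sum: (-1)·(13/448) + 5·(-5/112) + (-5)·(65/112) + 7·(195/448) = -3/28

-3/28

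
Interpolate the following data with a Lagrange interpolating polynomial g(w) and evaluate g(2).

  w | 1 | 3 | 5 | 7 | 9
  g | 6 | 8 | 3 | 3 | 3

L_0(2) = (-1)·(-3)·(-5)·(-7)/[(-2)·(-4)·(-6)·(-8)] = 35/128
L_1(2) = (1)·(-3)·(-5)·(-7)/[(2)·(-2)·(-4)·(-6)] = 35/32
L_2(2) = (1)·(-1)·(-5)·(-7)/[(4)·(2)·(-2)·(-4)] = -35/64
L_3(2) = (1)·(-1)·(-3)·(-7)/[(6)·(4)·(2)·(-2)] = 7/32
L_4(2) = (1)·(-1)·(-3)·(-5)/[(8)·(6)·(4)·(2)] = -5/128
Sum: 6·(35/128) + 8·(35/32) + 3·(-35/64) + 3·(7/32) + 3·(-5/128) = 1189/128

1189/128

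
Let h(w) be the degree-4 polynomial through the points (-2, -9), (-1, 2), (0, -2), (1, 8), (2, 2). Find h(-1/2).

-169/128

Evaluate each Lagrange basis at w = -1/2:
L_0(-1/2) = (1/2)·(-1/2)·(-3/2)·(-5/2)/[(-1)·(-2)·(-3)·(-4)] = -5/128
L_1(-1/2) = (3/2)·(-1/2)·(-3/2)·(-5/2)/[(1)·(-1)·(-2)·(-3)] = 15/32
L_2(-1/2) = (3/2)·(1/2)·(-3/2)·(-5/2)/[(2)·(1)·(-1)·(-2)] = 45/64
L_3(-1/2) = (3/2)·(1/2)·(-1/2)·(-5/2)/[(3)·(2)·(1)·(-1)] = -5/32
L_4(-1/2) = (3/2)·(1/2)·(-1/2)·(-3/2)/[(4)·(3)·(2)·(1)] = 3/128
Sum: (-9)·(-5/128) + 2·(15/32) + (-2)·(45/64) + 8·(-5/32) + 2·(3/128) = -169/128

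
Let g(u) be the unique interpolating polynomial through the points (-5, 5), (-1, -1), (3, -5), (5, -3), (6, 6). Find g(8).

10123/176

Evaluate each Lagrange basis at u = 8:
L_0(8) = (9)·(5)·(3)·(2)/[(-4)·(-8)·(-10)·(-11)] = 27/352
L_1(8) = (13)·(5)·(3)·(2)/[(4)·(-4)·(-6)·(-7)] = -65/112
L_2(8) = (13)·(9)·(3)·(2)/[(8)·(4)·(-2)·(-3)] = 117/32
L_3(8) = (13)·(9)·(5)·(2)/[(10)·(6)·(2)·(-1)] = -39/4
L_4(8) = (13)·(9)·(5)·(3)/[(11)·(7)·(3)·(1)] = 585/77
Sum: 5·(27/352) + (-1)·(-65/112) + (-5)·(117/32) + (-3)·(-39/4) + 6·(585/77) = 10123/176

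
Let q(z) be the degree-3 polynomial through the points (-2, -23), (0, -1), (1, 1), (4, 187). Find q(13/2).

6531/8

Evaluate each Lagrange basis at z = 13/2:
L_0(13/2) = (13/2)·(11/2)·(5/2)/[(-2)·(-3)·(-6)] = -715/288
L_1(13/2) = (17/2)·(11/2)·(5/2)/[(2)·(-1)·(-4)] = 935/64
L_2(13/2) = (17/2)·(13/2)·(5/2)/[(3)·(1)·(-3)] = -1105/72
L_3(13/2) = (17/2)·(13/2)·(11/2)/[(6)·(4)·(3)] = 2431/576
Sum: (-23)·(-715/288) + (-1)·(935/64) + 1·(-1105/72) + 187·(2431/576) = 6531/8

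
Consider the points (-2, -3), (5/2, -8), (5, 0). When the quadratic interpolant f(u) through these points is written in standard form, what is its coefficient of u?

-149/105

Build the Lagrange basis polynomials:
L_0(u) = (u - 5/2)(u - 5) / [63/2] = (2/63)u^2 - (5/21)u + 25/63
L_1(u) = (u + 2)(u - 5) / [-45/4] = -(4/45)u^2 + (4/15)u + 8/9
L_2(u) = (u + 2)(u - 5/2) / [35/2] = (2/35)u^2 - (1/35)u - 2/7
f(u) = (-3)·L_0 + (-8)·L_1 + 0·L_2
Only the coefficient of u is needed; take it from each L_i and combine:
(-3)·(-5/21) + (-8)·(4/15) + 0·(-1/35) = -149/105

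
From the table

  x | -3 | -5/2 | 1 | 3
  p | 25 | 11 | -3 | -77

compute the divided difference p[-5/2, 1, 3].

p[-5/2,1] = (-3 - 11) / (1 - (-5/2)) = -4
p[1,3] = (-77 - (-3)) / (3 - 1) = -37
p[-5/2,1,3] = (-37 - (-4)) / (3 - (-5/2)) = -6

-6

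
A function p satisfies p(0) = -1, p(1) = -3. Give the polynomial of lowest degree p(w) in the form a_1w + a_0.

p(w) = -2w - 1

L_0(w) = (w - 1) / [-1] = -w + 1
L_1(w) = w / [1] = w
p(w) = (-1)·L_0 + (-3)·L_1
  (-1)·L_0(w) = w - 1
  (-3)·L_1(w) = -3w
Adding term by term: -2w - 1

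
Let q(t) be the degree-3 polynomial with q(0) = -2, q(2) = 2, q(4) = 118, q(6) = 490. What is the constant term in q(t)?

-2

Build the Lagrange basis polynomials:
L_0(t) = (t - 2)(t - 4)(t - 6) / [-48] = -(1/48)t^3 + (1/4)t^2 - (11/12)t + 1
L_1(t) = t(t - 4)(t - 6) / [16] = (1/16)t^3 - (5/8)t^2 + (3/2)t
L_2(t) = t(t - 2)(t - 6) / [-16] = -(1/16)t^3 + (1/2)t^2 - (3/4)t
L_3(t) = t(t - 2)(t - 4) / [48] = (1/48)t^3 - (1/8)t^2 + (1/6)t
q(t) = (-2)·L_0 + 2·L_1 + 118·L_2 + 490·L_3
Only the constant term is needed; take it from each L_i and combine:
(-2)·(1) + 2·(0) + 118·(0) + 490·(0) = -2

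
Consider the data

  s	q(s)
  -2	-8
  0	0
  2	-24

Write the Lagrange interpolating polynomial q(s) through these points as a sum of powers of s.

q(s) = -4s^2 - 4s

L_0(s) = s(s - 2) / [8] = (1/8)s^2 - (1/4)s
L_1(s) = (s + 2)(s - 2) / [-4] = -(1/4)s^2 + 1
L_2(s) = (s + 2)s / [8] = (1/8)s^2 + (1/4)s
q(s) = (-8)·L_0 + 0·L_1 + (-24)·L_2
  (-8)·L_0(s) = -s^2 + 2s
  0·L_1(s) = 0
  (-24)·L_2(s) = -3s^2 - 6s
Adding term by term: -4s^2 - 4s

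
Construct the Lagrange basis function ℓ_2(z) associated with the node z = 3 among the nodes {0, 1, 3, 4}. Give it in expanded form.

ℓ_2(z) = -(1/6)z^3 + (5/6)z^2 - (2/3)z

ℓ_2(z) = z(z - 1)(z - 4) / [(3)·(2)·(-1)]
       = (z^3 - 5z^2 + 4z) / (-6)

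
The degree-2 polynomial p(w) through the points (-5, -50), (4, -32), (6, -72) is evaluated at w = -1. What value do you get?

Using Newton's divided-difference form:
p[-5,4] = (-32 - (-50)) / (4 - (-5)) = 2
p[4,6] = (-72 - (-32)) / (6 - 4) = -20
p[-5,4,6] = (-20 - 2) / (6 - (-5)) = -2
p(-1) = -50 + 2·(4) + (-2)·(4)·(-5) = -2

-2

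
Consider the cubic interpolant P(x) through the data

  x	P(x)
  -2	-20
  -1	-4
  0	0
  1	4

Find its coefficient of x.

2

Build the Lagrange basis polynomials:
L_0(x) = (x + 1)x(x - 1) / [-6] = -(1/6)x^3 + (1/6)x
L_1(x) = (x + 2)x(x - 1) / [2] = (1/2)x^3 + (1/2)x^2 - x
L_2(x) = (x + 2)(x + 1)(x - 1) / [-2] = -(1/2)x^3 - x^2 + (1/2)x + 1
L_3(x) = (x + 2)(x + 1)x / [6] = (1/6)x^3 + (1/2)x^2 + (1/3)x
P(x) = (-20)·L_0 + (-4)·L_1 + 0·L_2 + 4·L_3
Only the coefficient of x is needed; take it from each L_i and combine:
(-20)·(1/6) + (-4)·(-1) + 0·(1/2) + 4·(1/3) = 2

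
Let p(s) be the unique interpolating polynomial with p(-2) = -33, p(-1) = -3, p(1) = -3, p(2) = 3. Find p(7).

813

L_0(7) = (8)·(6)·(5)/[(-1)·(-3)·(-4)] = -20
L_1(7) = (9)·(6)·(5)/[(1)·(-2)·(-3)] = 45
L_2(7) = (9)·(8)·(5)/[(3)·(2)·(-1)] = -60
L_3(7) = (9)·(8)·(6)/[(4)·(3)·(1)] = 36
Sum: (-33)·(-20) + (-3)·(45) + (-3)·(-60) + 3·(36) = 813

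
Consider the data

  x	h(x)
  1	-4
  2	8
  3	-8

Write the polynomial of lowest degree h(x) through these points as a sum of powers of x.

Newton's divided differences:
h[1,2] = (8 - (-4)) / (2 - 1) = 12
h[2,3] = (-8 - 8) / (3 - 2) = -16
h[1,2,3] = (-16 - 12) / (3 - 1) = -14
h(x) = -4 + 12·(x - 1) + (-14)·(x - 1)(x - 2)
Expanding: h(x) = -14x^2 + 54x - 44

h(x) = -14x^2 + 54x - 44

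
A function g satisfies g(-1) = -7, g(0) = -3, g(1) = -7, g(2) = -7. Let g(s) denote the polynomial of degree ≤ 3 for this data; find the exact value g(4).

Evaluate each Lagrange basis at s = 4:
L_0(4) = (4)·(3)·(2)/[(-1)·(-2)·(-3)] = -4
L_1(4) = (5)·(3)·(2)/[(1)·(-1)·(-2)] = 15
L_2(4) = (5)·(4)·(2)/[(2)·(1)·(-1)] = -20
L_3(4) = (5)·(4)·(3)/[(3)·(2)·(1)] = 10
Sum: (-7)·(-4) + (-3)·(15) + (-7)·(-20) + (-7)·(10) = 53

53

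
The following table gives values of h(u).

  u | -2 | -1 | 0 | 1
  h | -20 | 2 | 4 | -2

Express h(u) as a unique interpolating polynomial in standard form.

h(u) = 2u^3 - 4u^2 - 4u + 4

Newton's divided differences:
h[-2,-1] = (2 - (-20)) / (-1 - (-2)) = 22
h[-1,0] = (4 - 2) / (0 - (-1)) = 2
h[0,1] = (-2 - 4) / (1 - 0) = -6
h[-2,-1,0] = (2 - 22) / (0 - (-2)) = -10
h[-1,0,1] = (-6 - 2) / (1 - (-1)) = -4
h[-2,-1,0,1] = (-4 - (-10)) / (1 - (-2)) = 2
h(u) = -20 + 22·(u + 2) + (-10)·(u + 2)(u + 1) + 2·(u + 2)(u + 1)u
Expanding: h(u) = 2u^3 - 4u^2 - 4u + 4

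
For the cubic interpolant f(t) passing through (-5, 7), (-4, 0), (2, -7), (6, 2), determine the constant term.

-105/11

L_0(t) = (t + 4)(t - 2)(t - 6) / [-77] = -(1/77)t^3 + (4/77)t^2 + (20/77)t - 48/77
L_1(t) = (t + 5)(t - 2)(t - 6) / [60] = (1/60)t^3 - (1/20)t^2 - (7/15)t + 1
L_2(t) = (t + 5)(t + 4)(t - 6) / [-168] = -(1/168)t^3 - (1/56)t^2 + (17/84)t + 5/7
L_3(t) = (t + 5)(t + 4)(t - 2) / [440] = (1/440)t^3 + (7/440)t^2 + (1/220)t - 1/11
f(t) = 7·L_0 + 0·L_1 + (-7)·L_2 + 2·L_3
Only the constant term is needed; take it from each L_i and combine:
7·(-48/77) + 0·(1) + (-7)·(5/7) + 2·(-1/11) = -105/11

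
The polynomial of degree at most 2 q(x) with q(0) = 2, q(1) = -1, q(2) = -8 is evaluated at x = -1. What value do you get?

1

L_0(-1) = (-2)·(-3)/[(-1)·(-2)] = 3
L_1(-1) = (-1)·(-3)/[(1)·(-1)] = -3
L_2(-1) = (-1)·(-2)/[(2)·(1)] = 1
Sum: 2·(3) + (-1)·(-3) + (-8)·(1) = 1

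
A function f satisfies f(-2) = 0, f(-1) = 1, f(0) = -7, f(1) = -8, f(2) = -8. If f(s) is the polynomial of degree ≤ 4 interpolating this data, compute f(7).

-1743

Using Newton's divided-difference form:
f[-2,-1] = (1 - 0) / (-1 - (-2)) = 1
f[-1,0] = (-7 - 1) / (0 - (-1)) = -8
f[0,1] = (-8 - (-7)) / (1 - 0) = -1
f[1,2] = (-8 - (-8)) / (2 - 1) = 0
f[-2,-1,0] = (-8 - 1) / (0 - (-2)) = -9/2
f[-1,0,1] = (-1 - (-8)) / (1 - (-1)) = 7/2
f[0,1,2] = (0 - (-1)) / (2 - 0) = 1/2
f[-2,-1,0,1] = (7/2 - (-9/2)) / (1 - (-2)) = 8/3
f[-1,0,1,2] = (1/2 - 7/2) / (2 - (-1)) = -1
f[-2,-1,0,1,2] = (-1 - 8/3) / (2 - (-2)) = -11/12
f(7) = 0 + 1·(9) + (-9/2)·(9)·(8) + (8/3)·(9)·(8)·(7) + (-11/12)·(9)·(8)·(7)·(6) = -1743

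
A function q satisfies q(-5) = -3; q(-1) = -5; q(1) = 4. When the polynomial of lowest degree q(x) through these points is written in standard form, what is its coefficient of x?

Build the Lagrange basis polynomials:
L_0(x) = (x + 1)(x - 1) / [24] = (1/24)x^2 - 1/24
L_1(x) = (x + 5)(x - 1) / [-8] = -(1/8)x^2 - (1/2)x + 5/8
L_2(x) = (x + 5)(x + 1) / [12] = (1/12)x^2 + (1/2)x + 5/12
q(x) = (-3)·L_0 + (-5)·L_1 + 4·L_2
Only the coefficient of x is needed; take it from each L_i and combine:
(-3)·(0) + (-5)·(-1/2) + 4·(1/2) = 9/2

9/2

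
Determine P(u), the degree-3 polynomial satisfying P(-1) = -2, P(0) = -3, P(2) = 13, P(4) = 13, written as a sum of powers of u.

P(u) = -u^3 + 4u^2 + 4u - 3

Build the Lagrange basis polynomials:
L_0(u) = u(u - 2)(u - 4) / [-15] = -(1/15)u^3 + (2/5)u^2 - (8/15)u
L_1(u) = (u + 1)(u - 2)(u - 4) / [8] = (1/8)u^3 - (5/8)u^2 + (1/4)u + 1
L_2(u) = (u + 1)u(u - 4) / [-12] = -(1/12)u^3 + (1/4)u^2 + (1/3)u
L_3(u) = (u + 1)u(u - 2) / [40] = (1/40)u^3 - (1/40)u^2 - (1/20)u
P(u) = (-2)·L_0 + (-3)·L_1 + 13·L_2 + 13·L_3
  (-2)·L_0(u) = (2/15)u^3 - (4/5)u^2 + (16/15)u
  (-3)·L_1(u) = -(3/8)u^3 + (15/8)u^2 - (3/4)u - 3
  13·L_2(u) = -(13/12)u^3 + (13/4)u^2 + (13/3)u
  13·L_3(u) = (13/40)u^3 - (13/40)u^2 - (13/20)u
Adding term by term: -u^3 + 4u^2 + 4u - 3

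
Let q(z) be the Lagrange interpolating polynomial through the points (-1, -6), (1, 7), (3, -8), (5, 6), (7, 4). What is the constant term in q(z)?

739/64

L_0(z) = (z - 1)(z - 3)(z - 5)(z - 7) / [384] = (1/384)z^4 - (1/24)z^3 + (43/192)z^2 - (11/24)z + 35/128
L_1(z) = (z + 1)(z - 3)(z - 5)(z - 7) / [-96] = -(1/96)z^4 + (7/48)z^3 - (7/12)z^2 + (17/48)z + 35/32
L_2(z) = (z + 1)(z - 1)(z - 5)(z - 7) / [64] = (1/64)z^4 - (3/16)z^3 + (17/32)z^2 + (3/16)z - 35/64
L_3(z) = (z + 1)(z - 1)(z - 3)(z - 7) / [-96] = -(1/96)z^4 + (5/48)z^3 - (5/24)z^2 - (5/48)z + 7/32
L_4(z) = (z + 1)(z - 1)(z - 3)(z - 5) / [384] = (1/384)z^4 - (1/48)z^3 + (7/192)z^2 + (1/48)z - 5/128
q(z) = (-6)·L_0 + 7·L_1 + (-8)·L_2 + 6·L_3 + 4·L_4
Only the constant term is needed; take it from each L_i and combine:
(-6)·(35/128) + 7·(35/32) + (-8)·(-35/64) + 6·(7/32) + 4·(-5/128) = 739/64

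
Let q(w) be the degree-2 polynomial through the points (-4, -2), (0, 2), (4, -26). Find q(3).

-16

Using Newton's divided-difference form:
q[-4,0] = (2 - (-2)) / (0 - (-4)) = 1
q[0,4] = (-26 - 2) / (4 - 0) = -7
q[-4,0,4] = (-7 - 1) / (4 - (-4)) = -1
q(3) = -2 + 1·(7) + (-1)·(7)·(3) = -16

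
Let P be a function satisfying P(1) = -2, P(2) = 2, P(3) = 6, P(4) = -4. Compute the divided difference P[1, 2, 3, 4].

-7/3

P[1,2] = (2 - (-2)) / (2 - 1) = 4
P[2,3] = (6 - 2) / (3 - 2) = 4
P[3,4] = (-4 - 6) / (4 - 3) = -10
P[1,2,3] = (4 - 4) / (3 - 1) = 0
P[2,3,4] = (-10 - 4) / (4 - 2) = -7
P[1,2,3,4] = (-7 - 0) / (4 - 1) = -7/3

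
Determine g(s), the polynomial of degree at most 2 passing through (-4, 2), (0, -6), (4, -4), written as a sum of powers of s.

Newton's divided differences:
g[-4,0] = (-6 - 2) / (0 - (-4)) = -2
g[0,4] = (-4 - (-6)) / (4 - 0) = 1/2
g[-4,0,4] = (1/2 - (-2)) / (4 - (-4)) = 5/16
g(s) = 2 + (-2)·(s + 4) + (5/16)·(s + 4)s
Expanding: g(s) = (5/16)s^2 - (3/4)s - 6

g(s) = (5/16)s^2 - (3/4)s - 6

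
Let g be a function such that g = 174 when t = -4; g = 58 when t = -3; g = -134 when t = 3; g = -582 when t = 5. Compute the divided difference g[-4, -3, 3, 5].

-4

g[-4,-3] = (58 - 174) / (-3 - (-4)) = -116
g[-3,3] = (-134 - 58) / (3 - (-3)) = -32
g[3,5] = (-582 - (-134)) / (5 - 3) = -224
g[-4,-3,3] = (-32 - (-116)) / (3 - (-4)) = 12
g[-3,3,5] = (-224 - (-32)) / (5 - (-3)) = -24
g[-4,-3,3,5] = (-24 - 12) / (5 - (-4)) = -4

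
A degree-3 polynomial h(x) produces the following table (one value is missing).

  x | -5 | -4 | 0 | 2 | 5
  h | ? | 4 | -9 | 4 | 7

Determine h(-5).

The 4 known values determine h uniquely (degree ≤ 3).
Evaluate each Lagrange basis at x = -5:
L_0(-5) = (-5)·(-7)·(-10)/[(-4)·(-6)·(-9)] = 175/108
L_1(-5) = (-1)·(-7)·(-10)/[(4)·(-2)·(-5)] = -7/4
L_2(-5) = (-1)·(-5)·(-10)/[(6)·(2)·(-3)] = 25/18
L_3(-5) = (-1)·(-5)·(-7)/[(9)·(5)·(3)] = -7/27
Sum: 4·(175/108) + (-9)·(-7/4) + 4·(25/18) + 7·(-7/27) = 935/36

935/36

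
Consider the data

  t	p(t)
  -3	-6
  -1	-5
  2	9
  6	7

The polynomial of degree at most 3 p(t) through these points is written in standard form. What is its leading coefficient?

L_0(t) = (t + 1)(t - 2)(t - 6) / [-90] = -(1/90)t^3 + (7/90)t^2 - (2/45)t - 2/15
L_1(t) = (t + 3)(t - 2)(t - 6) / [42] = (1/42)t^3 - (5/42)t^2 - (2/7)t + 6/7
L_2(t) = (t + 3)(t + 1)(t - 6) / [-60] = -(1/60)t^3 + (1/30)t^2 + (7/20)t + 3/10
L_3(t) = (t + 3)(t + 1)(t - 2) / [252] = (1/252)t^3 + (1/126)t^2 - (5/252)t - 1/42
p(t) = (-6)·L_0 + (-5)·L_1 + 9·L_2 + 7·L_3
Only the coefficient of t^3 is needed; take it from each L_i and combine:
(-6)·(-1/90) + (-5)·(1/42) + 9·(-1/60) + 7·(1/252) = -11/63

-11/63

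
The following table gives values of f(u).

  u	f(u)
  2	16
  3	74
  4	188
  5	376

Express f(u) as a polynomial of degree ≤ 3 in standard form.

f(u) = 3u^3 + u^2 - 4u - 4

Build the Lagrange basis polynomials:
L_0(u) = (u - 3)(u - 4)(u - 5) / [-6] = -(1/6)u^3 + 2u^2 - (47/6)u + 10
L_1(u) = (u - 2)(u - 4)(u - 5) / [2] = (1/2)u^3 - (11/2)u^2 + 19u - 20
L_2(u) = (u - 2)(u - 3)(u - 5) / [-2] = -(1/2)u^3 + 5u^2 - (31/2)u + 15
L_3(u) = (u - 2)(u - 3)(u - 4) / [6] = (1/6)u^3 - (3/2)u^2 + (13/3)u - 4
f(u) = 16·L_0 + 74·L_1 + 188·L_2 + 376·L_3
  16·L_0(u) = -(8/3)u^3 + 32u^2 - (376/3)u + 160
  74·L_1(u) = 37u^3 - 407u^2 + 1406u - 1480
  188·L_2(u) = -94u^3 + 940u^2 - 2914u + 2820
  376·L_3(u) = (188/3)u^3 - 564u^2 + (4888/3)u - 1504
Adding term by term: 3u^3 + u^2 - 4u - 4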